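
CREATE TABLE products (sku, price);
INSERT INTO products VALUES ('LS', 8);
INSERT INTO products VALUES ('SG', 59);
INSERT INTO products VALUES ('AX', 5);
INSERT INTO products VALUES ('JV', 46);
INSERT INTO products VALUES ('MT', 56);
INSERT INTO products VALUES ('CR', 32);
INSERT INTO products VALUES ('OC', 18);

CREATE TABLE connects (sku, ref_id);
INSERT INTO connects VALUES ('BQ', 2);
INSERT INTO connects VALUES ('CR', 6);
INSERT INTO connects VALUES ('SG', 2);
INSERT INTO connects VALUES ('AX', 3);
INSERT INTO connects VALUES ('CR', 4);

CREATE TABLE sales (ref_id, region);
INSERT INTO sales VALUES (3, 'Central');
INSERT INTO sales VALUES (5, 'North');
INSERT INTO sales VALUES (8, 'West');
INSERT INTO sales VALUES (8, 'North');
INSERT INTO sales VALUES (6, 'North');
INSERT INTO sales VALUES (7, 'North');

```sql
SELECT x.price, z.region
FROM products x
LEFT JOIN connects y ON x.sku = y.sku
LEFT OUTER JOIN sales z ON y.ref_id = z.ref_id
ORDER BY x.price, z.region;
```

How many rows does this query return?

Step 1 — x LEFT JOIN y on sku → 8 row(s).
Then LEFT JOIN `sales z` on ref_id: each of those 8 rows is kept; rows whose y.ref_id has no match in z get NULL for z's columns.
Result: 8 row(s).

8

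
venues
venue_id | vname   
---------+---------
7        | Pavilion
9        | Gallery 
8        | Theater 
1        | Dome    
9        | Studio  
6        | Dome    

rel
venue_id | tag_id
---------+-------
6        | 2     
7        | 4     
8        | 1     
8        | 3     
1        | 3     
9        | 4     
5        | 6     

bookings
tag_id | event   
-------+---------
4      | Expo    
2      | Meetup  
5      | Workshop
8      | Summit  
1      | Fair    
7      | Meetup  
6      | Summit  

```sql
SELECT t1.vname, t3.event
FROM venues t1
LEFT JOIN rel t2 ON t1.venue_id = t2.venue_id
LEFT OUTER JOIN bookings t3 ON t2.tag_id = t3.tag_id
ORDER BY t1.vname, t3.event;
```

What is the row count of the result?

7

Evaluate left to right. First `venues t1 LEFT JOIN rel t2` on venue_id: 7 row(s).
Then LEFT JOIN `bookings t3` on tag_id: each of those 7 rows is kept; rows whose t2.tag_id has no match in t3 get NULL for t3's columns.
Result: 7 row(s).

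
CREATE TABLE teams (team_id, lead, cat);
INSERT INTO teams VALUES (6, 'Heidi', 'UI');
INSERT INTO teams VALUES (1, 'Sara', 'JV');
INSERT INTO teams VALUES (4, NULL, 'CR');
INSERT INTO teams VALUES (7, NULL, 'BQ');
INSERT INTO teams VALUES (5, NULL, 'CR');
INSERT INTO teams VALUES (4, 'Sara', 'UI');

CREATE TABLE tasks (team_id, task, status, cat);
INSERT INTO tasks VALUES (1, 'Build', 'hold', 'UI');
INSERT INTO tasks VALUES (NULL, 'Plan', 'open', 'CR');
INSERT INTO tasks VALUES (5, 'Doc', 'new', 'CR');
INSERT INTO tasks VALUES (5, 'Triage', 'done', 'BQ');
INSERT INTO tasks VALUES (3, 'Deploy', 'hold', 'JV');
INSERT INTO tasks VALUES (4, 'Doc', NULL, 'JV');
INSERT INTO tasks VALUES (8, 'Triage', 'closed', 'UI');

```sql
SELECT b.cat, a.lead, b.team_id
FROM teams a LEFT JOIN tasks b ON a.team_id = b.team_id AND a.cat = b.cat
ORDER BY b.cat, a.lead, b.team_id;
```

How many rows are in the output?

LEFT JOIN keeps every row from `teams`; unmatched rows get NULL for `tasks`'s columns.
Matching on a.team_id = b.team_id AND a.cat = b.cat. A NULL in a compared column never satisfies the condition.
Matched pairs: 1; unmatched a rows kept: 5.
Total: 1 matched + 5 padded = 6 rows.

6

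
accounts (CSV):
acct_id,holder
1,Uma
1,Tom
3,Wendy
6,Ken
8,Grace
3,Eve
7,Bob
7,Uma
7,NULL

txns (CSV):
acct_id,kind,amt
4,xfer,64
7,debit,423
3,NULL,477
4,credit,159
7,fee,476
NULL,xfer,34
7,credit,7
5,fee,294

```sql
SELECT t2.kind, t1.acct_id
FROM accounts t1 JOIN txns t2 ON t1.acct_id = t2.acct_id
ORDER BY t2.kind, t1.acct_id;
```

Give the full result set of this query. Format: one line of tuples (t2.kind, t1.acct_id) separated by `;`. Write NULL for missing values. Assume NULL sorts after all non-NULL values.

(credit, 7); (credit, 7); (credit, 7); (debit, 7); (debit, 7); (debit, 7); (fee, 7); (fee, 7); (fee, 7); (NULL, 3); (NULL, 3)

INNER JOIN keeps only pairs where the ON condition holds.
Matching on t1.acct_id = t2.acct_id. A NULL in a compared column never satisfies the condition.
- acct_id=1: no matching t2 row, dropped.
- acct_id=1: no matching t2 row, dropped.
- acct_id=3: 1 matching t2 row(s), so 1 row(s) emitted.
- acct_id=6: no matching t2 row, dropped.
- acct_id=8: no matching t2 row, dropped.
- acct_id=3: 1 matching t2 row(s), so 1 row(s) emitted.
- acct_id=7: 3 matching t2 row(s), so 3 row(s) emitted.
- acct_id=7: 3 matching t2 row(s), so 3 row(s) emitted.
- acct_id=7: 3 matching t2 row(s), so 3 row(s) emitted.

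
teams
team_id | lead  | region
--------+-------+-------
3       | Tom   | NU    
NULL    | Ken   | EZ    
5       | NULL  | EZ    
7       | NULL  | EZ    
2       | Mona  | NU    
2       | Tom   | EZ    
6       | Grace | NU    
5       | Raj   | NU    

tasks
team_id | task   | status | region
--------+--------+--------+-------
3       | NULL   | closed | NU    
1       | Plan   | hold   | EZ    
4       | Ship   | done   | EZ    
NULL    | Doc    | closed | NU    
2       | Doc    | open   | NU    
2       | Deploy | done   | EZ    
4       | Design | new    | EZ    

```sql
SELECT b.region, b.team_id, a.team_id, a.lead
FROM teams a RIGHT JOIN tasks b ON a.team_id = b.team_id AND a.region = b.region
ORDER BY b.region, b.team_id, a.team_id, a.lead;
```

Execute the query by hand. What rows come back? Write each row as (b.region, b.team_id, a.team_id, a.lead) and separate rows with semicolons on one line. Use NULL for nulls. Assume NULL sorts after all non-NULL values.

(EZ, 1, NULL, NULL); (EZ, 2, 2, Tom); (EZ, 4, NULL, NULL); (EZ, 4, NULL, NULL); (NU, 2, 2, Mona); (NU, 3, 3, Tom); (NU, NULL, NULL, NULL)

RIGHT JOIN keeps every row from `tasks`; unmatched rows get NULL for `teams`'s columns.
Matching on a.team_id = b.team_id AND a.region = b.region. A NULL in a compared column never satisfies the condition.
Matched pairs: 3; unmatched b rows kept: 4.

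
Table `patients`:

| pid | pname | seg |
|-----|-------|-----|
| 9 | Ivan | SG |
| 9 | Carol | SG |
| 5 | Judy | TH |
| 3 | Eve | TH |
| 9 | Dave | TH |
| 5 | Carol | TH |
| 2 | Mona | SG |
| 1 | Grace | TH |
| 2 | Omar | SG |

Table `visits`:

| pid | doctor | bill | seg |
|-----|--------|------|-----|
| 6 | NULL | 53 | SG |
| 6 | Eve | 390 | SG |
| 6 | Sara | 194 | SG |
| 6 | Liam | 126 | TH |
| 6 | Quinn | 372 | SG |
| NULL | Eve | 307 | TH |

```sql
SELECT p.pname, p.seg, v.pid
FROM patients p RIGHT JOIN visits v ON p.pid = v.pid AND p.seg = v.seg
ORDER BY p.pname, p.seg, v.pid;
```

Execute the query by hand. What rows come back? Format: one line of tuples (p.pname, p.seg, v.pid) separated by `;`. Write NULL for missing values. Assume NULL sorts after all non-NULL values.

RIGHT JOIN keeps every row from `visits`; unmatched rows get NULL for `patients`'s columns.
Matching on p.pid = v.pid AND p.seg = v.seg. A NULL in a compared column never satisfies the condition.
Matched pairs: 0; unmatched v rows kept: 6.

(NULL, NULL, 6); (NULL, NULL, 6); (NULL, NULL, 6); (NULL, NULL, 6); (NULL, NULL, 6); (NULL, NULL, NULL)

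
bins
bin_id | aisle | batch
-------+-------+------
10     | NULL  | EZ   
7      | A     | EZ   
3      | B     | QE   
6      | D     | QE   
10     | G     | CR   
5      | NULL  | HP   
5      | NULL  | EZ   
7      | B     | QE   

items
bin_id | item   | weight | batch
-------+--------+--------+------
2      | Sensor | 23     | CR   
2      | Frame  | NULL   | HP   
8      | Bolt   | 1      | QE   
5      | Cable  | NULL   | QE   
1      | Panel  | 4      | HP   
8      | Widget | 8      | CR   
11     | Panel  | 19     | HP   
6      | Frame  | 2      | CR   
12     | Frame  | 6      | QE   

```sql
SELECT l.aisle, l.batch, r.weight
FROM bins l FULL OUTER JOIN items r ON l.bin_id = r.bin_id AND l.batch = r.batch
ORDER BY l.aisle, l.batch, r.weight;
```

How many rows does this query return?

FULL OUTER JOIN keeps every row from both sides; unmatched rows get NULL for the other side's columns.
Matching on l.bin_id = r.bin_id AND l.batch = r.batch.
- l row (bin_id=10, batch=EZ): no match → kept, r columns NULL.
- l row (bin_id=7, batch=EZ): no match → kept, r columns NULL.
- l row (bin_id=3, batch=QE): no match → kept, r columns NULL.
- l row (bin_id=6, batch=QE): no match → kept, r columns NULL.
- l row (bin_id=10, batch=CR): no match → kept, r columns NULL.
- l row (bin_id=5, batch=HP): no match → kept, r columns NULL.
- l row (bin_id=5, batch=EZ): no match → kept, r columns NULL.
- l row (bin_id=7, batch=QE): no match → kept, r columns NULL.
- plus 9 unmatched r row(s), each kept with NULL l columns.
Total: 0 matched + 17 padded = 17 rows.

17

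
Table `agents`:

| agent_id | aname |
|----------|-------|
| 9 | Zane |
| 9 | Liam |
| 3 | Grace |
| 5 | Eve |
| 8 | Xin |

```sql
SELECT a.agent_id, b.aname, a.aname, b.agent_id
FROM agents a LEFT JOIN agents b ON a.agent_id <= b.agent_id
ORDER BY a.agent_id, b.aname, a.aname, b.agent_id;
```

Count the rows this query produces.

16

LEFT JOIN keeps every row from `agents a`; unmatched rows get NULL for `agents b`'s columns.
Matching on a.agent_id <= b.agent_id.
- agent_id=9: 2 matching b row(s), so 2 row(s) emitted.
- agent_id=9: 2 matching b row(s), so 2 row(s) emitted.
- agent_id=3: 5 matching b row(s), so 5 row(s) emitted.
- agent_id=5: 4 matching b row(s), so 4 row(s) emitted.
- agent_id=8: 3 matching b row(s), so 3 row(s) emitted.
Total: 16 rows.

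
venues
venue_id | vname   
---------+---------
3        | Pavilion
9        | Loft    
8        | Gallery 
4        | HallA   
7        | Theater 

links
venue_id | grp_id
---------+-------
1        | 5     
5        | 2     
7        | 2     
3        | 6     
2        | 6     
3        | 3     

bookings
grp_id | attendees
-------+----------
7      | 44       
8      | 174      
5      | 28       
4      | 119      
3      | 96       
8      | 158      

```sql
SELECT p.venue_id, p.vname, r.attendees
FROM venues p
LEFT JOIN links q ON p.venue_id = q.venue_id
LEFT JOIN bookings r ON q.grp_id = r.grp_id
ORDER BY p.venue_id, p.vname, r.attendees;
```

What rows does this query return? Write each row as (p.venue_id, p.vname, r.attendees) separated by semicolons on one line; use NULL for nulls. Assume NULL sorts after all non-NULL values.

Joins associate left-to-right: venues LEFT JOIN links on venue_id gives 6 intermediate row(s).
Then LEFT JOIN `bookings r` on grp_id: each of those 6 rows is kept; rows whose q.grp_id has no match in r get NULL for r's columns.

(3, Pavilion, 96); (3, Pavilion, NULL); (4, HallA, NULL); (7, Theater, NULL); (8, Gallery, NULL); (9, Loft, NULL)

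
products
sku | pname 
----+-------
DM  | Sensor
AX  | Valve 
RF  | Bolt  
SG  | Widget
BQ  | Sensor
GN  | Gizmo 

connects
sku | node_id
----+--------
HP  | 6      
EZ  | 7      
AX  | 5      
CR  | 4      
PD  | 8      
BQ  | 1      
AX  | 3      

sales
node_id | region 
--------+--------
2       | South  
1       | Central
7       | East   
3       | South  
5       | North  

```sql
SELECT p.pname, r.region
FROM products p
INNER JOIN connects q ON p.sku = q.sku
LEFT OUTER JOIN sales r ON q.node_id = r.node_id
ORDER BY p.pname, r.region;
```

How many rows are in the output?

3

Step 1 — p INNER JOIN q on sku → 3 row(s).
Then LEFT JOIN `sales r` on node_id: each of those 3 rows is kept; rows whose q.node_id has no match in r get NULL for r's columns.
Result: 3 row(s).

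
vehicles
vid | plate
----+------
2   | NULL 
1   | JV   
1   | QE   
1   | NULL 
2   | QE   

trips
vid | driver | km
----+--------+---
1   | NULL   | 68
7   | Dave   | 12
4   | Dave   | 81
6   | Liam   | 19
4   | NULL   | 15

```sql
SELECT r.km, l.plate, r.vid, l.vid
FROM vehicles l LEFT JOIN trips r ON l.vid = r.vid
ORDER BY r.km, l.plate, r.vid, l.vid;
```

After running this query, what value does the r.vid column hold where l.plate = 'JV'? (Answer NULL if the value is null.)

1

LEFT JOIN keeps every row from `vehicles`; unmatched rows get NULL for `trips`'s columns.
Matching on l.vid = r.vid.
Matched pairs: 3; unmatched l rows kept: 2.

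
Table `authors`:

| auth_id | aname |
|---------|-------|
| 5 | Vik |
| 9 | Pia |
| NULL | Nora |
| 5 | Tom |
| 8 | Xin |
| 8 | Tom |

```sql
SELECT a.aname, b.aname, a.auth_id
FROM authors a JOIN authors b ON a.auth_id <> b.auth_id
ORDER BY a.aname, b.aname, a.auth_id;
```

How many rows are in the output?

16

INNER JOIN keeps only pairs where the ON condition holds.
Matching on a.auth_id <> b.auth_id. A NULL in a compared column never satisfies the condition.
- a (auth_id=5) pairs with 3 row(s) of b.
- a (auth_id=9) pairs with 4 row(s) of b.
- a (auth_id=NULL) has no partner → excluded.
- a (auth_id=5) pairs with 3 row(s) of b.
- a (auth_id=8) pairs with 3 row(s) of b.
- a (auth_id=8) pairs with 3 row(s) of b.
Total: 16 rows.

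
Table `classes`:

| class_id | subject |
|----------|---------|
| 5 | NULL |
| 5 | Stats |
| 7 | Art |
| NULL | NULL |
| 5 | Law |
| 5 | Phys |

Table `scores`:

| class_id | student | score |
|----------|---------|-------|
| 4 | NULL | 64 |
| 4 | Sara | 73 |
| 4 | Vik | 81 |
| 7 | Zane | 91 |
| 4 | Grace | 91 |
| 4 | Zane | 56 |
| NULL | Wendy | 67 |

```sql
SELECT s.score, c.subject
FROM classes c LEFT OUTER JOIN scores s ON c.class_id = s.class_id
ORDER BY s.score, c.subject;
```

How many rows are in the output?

6

LEFT JOIN keeps every row from `classes`; unmatched rows get NULL for `scores`'s columns.
Matching on c.class_id = s.class_id. A NULL in a compared column never satisfies the condition.
Matched pairs: 1; unmatched c rows kept: 5.
Total: 1 matched + 5 padded = 6 rows.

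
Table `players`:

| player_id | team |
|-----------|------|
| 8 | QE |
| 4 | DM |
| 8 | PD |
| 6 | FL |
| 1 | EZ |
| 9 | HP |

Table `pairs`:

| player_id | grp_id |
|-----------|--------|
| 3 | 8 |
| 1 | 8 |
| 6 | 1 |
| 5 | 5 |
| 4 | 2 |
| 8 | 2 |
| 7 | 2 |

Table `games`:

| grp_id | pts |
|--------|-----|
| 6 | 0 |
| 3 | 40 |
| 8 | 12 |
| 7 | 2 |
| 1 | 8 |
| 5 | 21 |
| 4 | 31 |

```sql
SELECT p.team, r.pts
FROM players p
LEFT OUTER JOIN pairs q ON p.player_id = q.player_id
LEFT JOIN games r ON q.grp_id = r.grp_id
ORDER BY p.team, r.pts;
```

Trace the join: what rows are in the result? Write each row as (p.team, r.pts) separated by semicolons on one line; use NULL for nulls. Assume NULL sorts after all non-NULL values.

Step 1 — p LEFT JOIN q on player_id → 6 row(s).
Then LEFT JOIN `games r` on grp_id: each of those 6 rows is kept; rows whose q.grp_id has no match in r get NULL for r's columns.

(DM, NULL); (EZ, 12); (FL, 8); (HP, NULL); (PD, NULL); (QE, NULL)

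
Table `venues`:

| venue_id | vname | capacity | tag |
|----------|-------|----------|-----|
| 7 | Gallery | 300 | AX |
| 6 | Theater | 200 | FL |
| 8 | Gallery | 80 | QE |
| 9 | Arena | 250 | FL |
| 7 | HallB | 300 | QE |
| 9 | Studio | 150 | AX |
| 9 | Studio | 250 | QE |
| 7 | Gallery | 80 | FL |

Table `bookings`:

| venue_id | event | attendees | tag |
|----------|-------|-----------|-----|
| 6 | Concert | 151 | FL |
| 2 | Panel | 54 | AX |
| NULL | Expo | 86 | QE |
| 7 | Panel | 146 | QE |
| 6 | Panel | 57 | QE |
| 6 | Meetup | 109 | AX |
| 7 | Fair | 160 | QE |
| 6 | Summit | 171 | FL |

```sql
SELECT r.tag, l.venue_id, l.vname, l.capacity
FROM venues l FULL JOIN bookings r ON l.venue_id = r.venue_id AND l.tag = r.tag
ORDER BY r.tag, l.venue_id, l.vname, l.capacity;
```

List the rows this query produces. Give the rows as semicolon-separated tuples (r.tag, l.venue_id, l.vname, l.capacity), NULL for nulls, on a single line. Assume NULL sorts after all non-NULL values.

FULL OUTER JOIN keeps every row from both sides; unmatched rows get NULL for the other side's columns.
Matching on l.venue_id = r.venue_id AND l.tag = r.tag. A NULL in a compared column never satisfies the condition.
- l[0] venue_id=7, tag=AX → no match; kept with NULLs on the r side.
- l[1] venue_id=6, tag=FL → 2 match(es) in r → 2 row(s).
- l[2] venue_id=8, tag=QE → no match; kept with NULLs on the r side.
- l[3] venue_id=9, tag=FL → no match; kept with NULLs on the r side.
- l[4] venue_id=7, tag=QE → 2 match(es) in r → 2 row(s).
- l[5] venue_id=9, tag=AX → no match; kept with NULLs on the r side.
- l[6] venue_id=9, tag=QE → no match; kept with NULLs on the r side.
- l[7] venue_id=7, tag=FL → no match; kept with NULLs on the r side.
- 4 row(s) from r found no l partner → padded with NULL.

(AX, NULL, NULL, NULL); (AX, NULL, NULL, NULL); (FL, 6, Theater, 200); (FL, 6, Theater, 200); (QE, 7, HallB, 300); (QE, 7, HallB, 300); (QE, NULL, NULL, NULL); (QE, NULL, NULL, NULL); (NULL, 7, Gallery, 80); (NULL, 7, Gallery, 300); (NULL, 8, Gallery, 80); (NULL, 9, Arena, 250); (NULL, 9, Studio, 150); (NULL, 9, Studio, 250)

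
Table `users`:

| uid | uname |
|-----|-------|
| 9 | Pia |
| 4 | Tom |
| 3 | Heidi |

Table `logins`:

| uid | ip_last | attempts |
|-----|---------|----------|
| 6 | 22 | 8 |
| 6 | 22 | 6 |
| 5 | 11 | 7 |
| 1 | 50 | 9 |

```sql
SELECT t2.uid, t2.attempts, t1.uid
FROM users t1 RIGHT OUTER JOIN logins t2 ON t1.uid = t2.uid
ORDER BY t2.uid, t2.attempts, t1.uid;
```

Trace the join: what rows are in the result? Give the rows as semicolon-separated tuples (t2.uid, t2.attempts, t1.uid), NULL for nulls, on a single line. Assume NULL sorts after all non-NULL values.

(1, 9, NULL); (5, 7, NULL); (6, 6, NULL); (6, 8, NULL)

RIGHT JOIN keeps every row from `logins`; unmatched rows get NULL for `users`'s columns.
Matching on t1.uid = t2.uid.
Matched pairs: 0; unmatched t2 rows kept: 4.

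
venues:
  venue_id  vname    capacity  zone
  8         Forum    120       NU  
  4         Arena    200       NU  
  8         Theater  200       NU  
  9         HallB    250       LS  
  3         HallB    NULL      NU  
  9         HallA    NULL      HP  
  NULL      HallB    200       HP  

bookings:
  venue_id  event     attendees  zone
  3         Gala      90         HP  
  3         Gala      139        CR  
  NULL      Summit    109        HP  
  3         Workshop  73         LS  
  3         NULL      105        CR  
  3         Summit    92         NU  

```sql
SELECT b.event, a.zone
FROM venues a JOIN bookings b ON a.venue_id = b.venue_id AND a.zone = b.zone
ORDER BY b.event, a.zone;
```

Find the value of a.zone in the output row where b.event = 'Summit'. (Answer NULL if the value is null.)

INNER JOIN keeps only pairs where the ON condition holds.
Matching on a.venue_id = b.venue_id AND a.zone = b.zone. A NULL in a compared column never satisfies the condition.
- a (venue_id=8, zone=NU) has no partner → excluded.
- a (venue_id=4, zone=NU) has no partner → excluded.
- a (venue_id=8, zone=NU) has no partner → excluded.
- a (venue_id=9, zone=LS) has no partner → excluded.
- a (venue_id=3, zone=NU) pairs with 1 row(s) of b.
- a (venue_id=9, zone=HP) has no partner → excluded.
- a (venue_id=NULL, zone=HP) has no partner → excluded.

NU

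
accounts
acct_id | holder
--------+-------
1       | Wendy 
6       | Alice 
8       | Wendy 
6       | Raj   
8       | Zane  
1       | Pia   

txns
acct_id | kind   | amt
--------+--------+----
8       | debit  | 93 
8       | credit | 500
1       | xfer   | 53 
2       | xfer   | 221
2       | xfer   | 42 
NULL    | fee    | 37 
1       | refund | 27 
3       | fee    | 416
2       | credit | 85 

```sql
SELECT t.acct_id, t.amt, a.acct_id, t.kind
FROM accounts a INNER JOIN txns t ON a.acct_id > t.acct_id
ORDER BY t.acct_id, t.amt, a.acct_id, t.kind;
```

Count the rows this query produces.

INNER JOIN keeps only pairs where the ON condition holds.
Matching on a.acct_id > t.acct_id. A NULL in a compared column never satisfies the condition.
- a (acct_id=1) has no partner → excluded.
- a (acct_id=6) pairs with 6 row(s) of t.
- a (acct_id=8) pairs with 6 row(s) of t.
- a (acct_id=6) pairs with 6 row(s) of t.
- a (acct_id=8) pairs with 6 row(s) of t.
- a (acct_id=1) has no partner → excluded.
Total: 24 rows.

24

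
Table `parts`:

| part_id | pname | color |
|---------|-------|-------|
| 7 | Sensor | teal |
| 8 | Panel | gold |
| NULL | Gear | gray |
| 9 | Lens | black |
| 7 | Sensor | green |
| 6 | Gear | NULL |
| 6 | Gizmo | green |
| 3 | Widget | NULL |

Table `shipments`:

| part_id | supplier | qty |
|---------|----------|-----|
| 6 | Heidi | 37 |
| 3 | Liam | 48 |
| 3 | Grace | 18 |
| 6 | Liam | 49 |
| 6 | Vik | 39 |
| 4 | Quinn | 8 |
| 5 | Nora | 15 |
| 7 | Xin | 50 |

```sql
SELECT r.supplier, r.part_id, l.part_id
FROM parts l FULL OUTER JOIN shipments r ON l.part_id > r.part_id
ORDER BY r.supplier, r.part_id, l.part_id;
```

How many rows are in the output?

40

FULL OUTER JOIN keeps every row from both sides; unmatched rows get NULL for the other side's columns.
Matching on l.part_id > r.part_id. A NULL in a compared column never satisfies the condition.
Matched pairs: 38; unmatched l rows kept: 2; unmatched r rows kept: 0.
Total: 38 matched + 2 padded = 40 rows.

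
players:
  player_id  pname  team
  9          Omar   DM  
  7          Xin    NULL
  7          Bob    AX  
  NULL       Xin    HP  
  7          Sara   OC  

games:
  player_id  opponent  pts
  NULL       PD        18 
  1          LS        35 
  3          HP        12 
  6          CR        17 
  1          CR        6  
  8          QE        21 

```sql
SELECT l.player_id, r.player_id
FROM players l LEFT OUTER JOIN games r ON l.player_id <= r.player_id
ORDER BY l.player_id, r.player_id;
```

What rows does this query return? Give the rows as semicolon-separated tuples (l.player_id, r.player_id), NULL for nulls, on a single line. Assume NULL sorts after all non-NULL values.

LEFT JOIN keeps every row from `players`; unmatched rows get NULL for `games`'s columns.
Matching on l.player_id <= r.player_id. A NULL in a compared column never satisfies the condition.
- l[0] player_id=9 → no match; kept with NULLs on the r side.
- l[1] player_id=7 → 1 match(es) in r → 1 row(s).
- l[2] player_id=7 → 1 match(es) in r → 1 row(s).
- l[3] player_id=NULL → no match; kept with NULLs on the r side.
- l[4] player_id=7 → 1 match(es) in r → 1 row(s).
After projecting and ordering:
l.player_id | r.player_id
7 | 8
7 | 8
7 | 8
9 | NULL
NULL | NULL

(7, 8); (7, 8); (7, 8); (9, NULL); (NULL, NULL)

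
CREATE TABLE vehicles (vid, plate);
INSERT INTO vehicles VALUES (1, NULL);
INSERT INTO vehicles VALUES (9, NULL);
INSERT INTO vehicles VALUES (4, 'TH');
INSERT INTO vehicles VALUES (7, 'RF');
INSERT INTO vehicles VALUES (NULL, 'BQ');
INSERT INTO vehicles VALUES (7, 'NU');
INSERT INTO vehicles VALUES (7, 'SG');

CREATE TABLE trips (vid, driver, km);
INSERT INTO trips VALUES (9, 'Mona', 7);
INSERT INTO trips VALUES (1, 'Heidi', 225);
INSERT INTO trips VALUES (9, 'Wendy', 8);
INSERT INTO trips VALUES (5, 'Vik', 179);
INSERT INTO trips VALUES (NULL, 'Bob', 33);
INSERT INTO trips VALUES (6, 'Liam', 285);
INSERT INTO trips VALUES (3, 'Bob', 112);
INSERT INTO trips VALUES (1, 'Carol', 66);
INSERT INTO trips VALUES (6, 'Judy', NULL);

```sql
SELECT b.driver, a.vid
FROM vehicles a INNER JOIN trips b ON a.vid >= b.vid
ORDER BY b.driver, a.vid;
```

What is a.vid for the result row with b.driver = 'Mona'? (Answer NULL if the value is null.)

9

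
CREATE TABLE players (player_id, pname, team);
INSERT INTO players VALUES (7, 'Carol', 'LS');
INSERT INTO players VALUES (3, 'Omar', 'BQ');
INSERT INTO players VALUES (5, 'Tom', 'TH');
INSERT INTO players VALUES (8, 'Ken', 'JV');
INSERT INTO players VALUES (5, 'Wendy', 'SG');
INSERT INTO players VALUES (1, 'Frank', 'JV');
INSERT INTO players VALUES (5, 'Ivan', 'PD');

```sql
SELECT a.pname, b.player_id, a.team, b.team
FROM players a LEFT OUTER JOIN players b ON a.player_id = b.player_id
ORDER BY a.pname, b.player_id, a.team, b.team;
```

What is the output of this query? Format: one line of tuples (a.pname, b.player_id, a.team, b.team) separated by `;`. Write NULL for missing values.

(Carol, 7, LS, LS); (Frank, 1, JV, JV); (Ivan, 5, PD, PD); (Ivan, 5, PD, SG); (Ivan, 5, PD, TH); (Ken, 8, JV, JV); (Omar, 3, BQ, BQ); (Tom, 5, TH, PD); (Tom, 5, TH, SG); (Tom, 5, TH, TH); (Wendy, 5, SG, PD); (Wendy, 5, SG, SG); (Wendy, 5, SG, TH)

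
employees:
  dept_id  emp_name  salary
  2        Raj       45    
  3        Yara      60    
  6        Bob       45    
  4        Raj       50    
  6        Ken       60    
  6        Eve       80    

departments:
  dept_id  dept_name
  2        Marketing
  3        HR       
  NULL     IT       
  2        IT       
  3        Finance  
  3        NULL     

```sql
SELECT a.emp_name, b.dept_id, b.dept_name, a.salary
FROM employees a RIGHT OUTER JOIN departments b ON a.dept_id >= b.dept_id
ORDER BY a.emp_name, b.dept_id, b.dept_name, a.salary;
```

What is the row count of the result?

28

RIGHT JOIN keeps every row from `departments`; unmatched rows get NULL for `employees`'s columns.
Matching on a.dept_id >= b.dept_id. A NULL in a compared column never satisfies the condition.
- dept_id=2: 2 matching b row(s), so 2 row(s) emitted.
- dept_id=3: 5 matching b row(s), so 5 row(s) emitted.
- dept_id=6: 5 matching b row(s), so 5 row(s) emitted.
- dept_id=4: 5 matching b row(s), so 5 row(s) emitted.
- dept_id=6: 5 matching b row(s), so 5 row(s) emitted.
- dept_id=6: 5 matching b row(s), so 5 row(s) emitted.
- 1 row(s) from b found no a partner → padded with NULL.
Total: 27 matched + 1 padded = 28 rows.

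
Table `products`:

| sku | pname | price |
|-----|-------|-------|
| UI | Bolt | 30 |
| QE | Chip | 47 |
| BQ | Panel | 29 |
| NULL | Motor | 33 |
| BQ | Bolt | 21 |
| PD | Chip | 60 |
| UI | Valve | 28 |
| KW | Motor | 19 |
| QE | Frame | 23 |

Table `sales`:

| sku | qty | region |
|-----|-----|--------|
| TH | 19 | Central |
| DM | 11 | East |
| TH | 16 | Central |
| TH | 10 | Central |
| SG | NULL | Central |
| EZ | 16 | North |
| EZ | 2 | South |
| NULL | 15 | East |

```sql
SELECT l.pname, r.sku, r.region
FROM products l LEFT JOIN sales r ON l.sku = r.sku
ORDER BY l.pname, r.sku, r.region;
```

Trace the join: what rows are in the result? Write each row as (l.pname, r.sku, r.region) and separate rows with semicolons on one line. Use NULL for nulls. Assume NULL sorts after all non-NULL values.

LEFT JOIN keeps every row from `products`; unmatched rows get NULL for `sales`'s columns.
Matching on l.sku = r.sku. A NULL in a compared column never satisfies the condition.
- l[0] sku=UI → no match; kept with NULLs on the r side.
- l[1] sku=QE → no match; kept with NULLs on the r side.
- l[2] sku=BQ → no match; kept with NULLs on the r side.
- l[3] sku=NULL → no match; kept with NULLs on the r side.
- l[4] sku=BQ → no match; kept with NULLs on the r side.
- l[5] sku=PD → no match; kept with NULLs on the r side.
- l[6] sku=UI → no match; kept with NULLs on the r side.
- l[7] sku=KW → no match; kept with NULLs on the r side.
- l[8] sku=QE → no match; kept with NULLs on the r side.
After projecting and ordering:
l.pname | r.sku | r.region
Bolt | NULL | NULL
Bolt | NULL | NULL
Chip | NULL | NULL
Chip | NULL | NULL
Frame | NULL | NULL
Motor | NULL | NULL
Motor | NULL | NULL
Panel | NULL | NULL
Valve | NULL | NULL

(Bolt, NULL, NULL); (Bolt, NULL, NULL); (Chip, NULL, NULL); (Chip, NULL, NULL); (Frame, NULL, NULL); (Motor, NULL, NULL); (Motor, NULL, NULL); (Panel, NULL, NULL); (Valve, NULL, NULL)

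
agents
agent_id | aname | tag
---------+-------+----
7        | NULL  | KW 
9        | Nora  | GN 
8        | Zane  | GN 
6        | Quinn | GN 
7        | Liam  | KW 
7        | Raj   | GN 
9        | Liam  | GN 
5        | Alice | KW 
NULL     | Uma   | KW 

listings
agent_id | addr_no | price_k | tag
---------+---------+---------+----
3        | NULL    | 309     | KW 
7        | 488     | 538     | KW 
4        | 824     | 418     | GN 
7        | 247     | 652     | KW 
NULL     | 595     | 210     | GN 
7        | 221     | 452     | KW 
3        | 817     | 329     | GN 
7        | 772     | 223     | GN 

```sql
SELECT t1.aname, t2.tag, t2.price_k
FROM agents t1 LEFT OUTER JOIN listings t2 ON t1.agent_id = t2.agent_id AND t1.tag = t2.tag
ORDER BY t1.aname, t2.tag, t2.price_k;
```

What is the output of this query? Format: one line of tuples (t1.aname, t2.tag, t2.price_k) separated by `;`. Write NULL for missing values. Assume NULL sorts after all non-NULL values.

(Alice, NULL, NULL); (Liam, KW, 452); (Liam, KW, 538); (Liam, KW, 652); (Liam, NULL, NULL); (Nora, NULL, NULL); (Quinn, NULL, NULL); (Raj, GN, 223); (Uma, NULL, NULL); (Zane, NULL, NULL); (NULL, KW, 452); (NULL, KW, 538); (NULL, KW, 652)

LEFT JOIN keeps every row from `agents`; unmatched rows get NULL for `listings`'s columns.
Matching on t1.agent_id = t2.agent_id AND t1.tag = t2.tag. A NULL in a compared column never satisfies the condition.
- t1[0] agent_id=7, tag=KW → 3 match(es) in t2 → 3 row(s).
- t1[1] agent_id=9, tag=GN → no match; kept with NULLs on the t2 side.
- t1[2] agent_id=8, tag=GN → no match; kept with NULLs on the t2 side.
- t1[3] agent_id=6, tag=GN → no match; kept with NULLs on the t2 side.
- t1[4] agent_id=7, tag=KW → 3 match(es) in t2 → 3 row(s).
- t1[5] agent_id=7, tag=GN → 1 match(es) in t2 → 1 row(s).
- t1[6] agent_id=9, tag=GN → no match; kept with NULLs on the t2 side.
- t1[7] agent_id=5, tag=KW → no match; kept with NULLs on the t2 side.
- t1[8] agent_id=NULL, tag=KW → no match; kept with NULLs on the t2 side.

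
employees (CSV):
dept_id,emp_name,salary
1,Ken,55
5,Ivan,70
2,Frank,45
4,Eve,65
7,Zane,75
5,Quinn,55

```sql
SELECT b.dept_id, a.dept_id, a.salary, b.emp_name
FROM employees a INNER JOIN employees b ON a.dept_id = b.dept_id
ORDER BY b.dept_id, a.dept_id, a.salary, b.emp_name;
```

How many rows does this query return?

INNER JOIN keeps only pairs where the ON condition holds.
Matching on a.dept_id = b.dept_id.
- a row (dept_id=1): matches 1 b row(s) → 1 output row(s).
- a row (dept_id=5): matches 2 b row(s) → 2 output row(s).
- a row (dept_id=2): matches 1 b row(s) → 1 output row(s).
- a row (dept_id=4): matches 1 b row(s) → 1 output row(s).
- a row (dept_id=7): matches 1 b row(s) → 1 output row(s).
- a row (dept_id=5): matches 2 b row(s) → 2 output row(s).
Total: 8 rows.

8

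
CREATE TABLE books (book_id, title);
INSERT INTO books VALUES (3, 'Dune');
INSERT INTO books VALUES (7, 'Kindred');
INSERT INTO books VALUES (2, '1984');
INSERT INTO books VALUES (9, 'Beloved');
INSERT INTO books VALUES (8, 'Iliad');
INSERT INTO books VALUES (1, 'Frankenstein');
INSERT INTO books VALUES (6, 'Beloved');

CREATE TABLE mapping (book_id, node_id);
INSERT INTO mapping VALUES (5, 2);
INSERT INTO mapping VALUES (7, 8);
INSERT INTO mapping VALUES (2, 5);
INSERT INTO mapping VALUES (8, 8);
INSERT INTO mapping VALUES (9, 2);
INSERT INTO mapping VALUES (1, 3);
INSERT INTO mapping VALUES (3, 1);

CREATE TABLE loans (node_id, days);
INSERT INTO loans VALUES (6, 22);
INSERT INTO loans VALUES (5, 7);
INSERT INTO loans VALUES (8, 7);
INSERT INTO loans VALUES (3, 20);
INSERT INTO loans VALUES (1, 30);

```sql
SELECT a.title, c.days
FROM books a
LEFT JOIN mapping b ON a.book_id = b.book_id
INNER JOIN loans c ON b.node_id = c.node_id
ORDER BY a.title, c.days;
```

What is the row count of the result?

Evaluate left to right. First `books a LEFT JOIN mapping b` on book_id: 7 row(s).
Then INNER JOIN `loans c` on node_id: keep only rows whose b.node_id appears in c.
Result: 5 row(s).

5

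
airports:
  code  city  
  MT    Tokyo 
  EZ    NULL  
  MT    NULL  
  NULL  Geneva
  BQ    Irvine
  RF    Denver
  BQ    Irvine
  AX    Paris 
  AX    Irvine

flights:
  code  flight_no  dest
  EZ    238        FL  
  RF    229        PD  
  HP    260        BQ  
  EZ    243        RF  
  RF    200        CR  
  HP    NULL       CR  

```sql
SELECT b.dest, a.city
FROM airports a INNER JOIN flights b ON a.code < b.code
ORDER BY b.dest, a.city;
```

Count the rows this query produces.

32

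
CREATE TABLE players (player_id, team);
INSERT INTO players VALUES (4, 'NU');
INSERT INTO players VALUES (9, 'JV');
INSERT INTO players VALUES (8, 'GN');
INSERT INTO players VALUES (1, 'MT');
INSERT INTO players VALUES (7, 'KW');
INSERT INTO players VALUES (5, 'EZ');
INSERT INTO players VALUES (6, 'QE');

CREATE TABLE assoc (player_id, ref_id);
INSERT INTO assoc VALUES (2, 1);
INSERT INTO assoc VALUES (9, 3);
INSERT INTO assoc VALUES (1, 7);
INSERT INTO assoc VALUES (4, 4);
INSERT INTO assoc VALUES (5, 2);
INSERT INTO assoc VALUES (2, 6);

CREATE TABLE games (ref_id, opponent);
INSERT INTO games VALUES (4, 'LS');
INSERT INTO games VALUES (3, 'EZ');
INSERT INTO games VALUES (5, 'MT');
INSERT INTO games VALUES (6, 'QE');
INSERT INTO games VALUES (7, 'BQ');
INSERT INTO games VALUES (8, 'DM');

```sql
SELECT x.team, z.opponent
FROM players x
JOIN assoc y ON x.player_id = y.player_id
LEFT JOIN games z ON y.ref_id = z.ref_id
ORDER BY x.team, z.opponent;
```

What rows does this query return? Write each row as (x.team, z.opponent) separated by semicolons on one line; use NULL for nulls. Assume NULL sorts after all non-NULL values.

(EZ, NULL); (JV, EZ); (MT, BQ); (NU, LS)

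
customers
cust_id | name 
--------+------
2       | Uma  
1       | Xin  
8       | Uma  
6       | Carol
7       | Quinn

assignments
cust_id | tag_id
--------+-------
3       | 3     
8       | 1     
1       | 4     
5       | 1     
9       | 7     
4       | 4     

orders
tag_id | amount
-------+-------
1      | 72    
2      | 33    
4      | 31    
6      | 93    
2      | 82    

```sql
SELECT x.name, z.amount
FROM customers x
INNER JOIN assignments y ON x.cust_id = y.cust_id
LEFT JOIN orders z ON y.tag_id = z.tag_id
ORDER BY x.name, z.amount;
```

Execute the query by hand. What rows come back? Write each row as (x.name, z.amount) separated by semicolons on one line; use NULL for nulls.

(Uma, 72); (Xin, 31)

Joins associate left-to-right: customers INNER JOIN assignments on cust_id gives 2 intermediate row(s).
Then LEFT JOIN `orders z` on tag_id: each of those 2 rows is kept; rows whose y.tag_id has no match in z get NULL for z's columns.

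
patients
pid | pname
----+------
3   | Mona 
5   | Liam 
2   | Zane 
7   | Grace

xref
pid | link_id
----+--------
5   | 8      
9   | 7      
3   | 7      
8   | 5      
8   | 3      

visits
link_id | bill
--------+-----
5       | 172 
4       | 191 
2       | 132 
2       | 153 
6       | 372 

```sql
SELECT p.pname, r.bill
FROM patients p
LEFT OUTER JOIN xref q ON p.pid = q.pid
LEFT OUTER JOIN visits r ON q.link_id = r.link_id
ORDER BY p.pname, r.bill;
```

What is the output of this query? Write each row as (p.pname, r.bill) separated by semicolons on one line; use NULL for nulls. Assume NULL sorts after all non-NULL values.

(Grace, NULL); (Liam, NULL); (Mona, NULL); (Zane, NULL)

Evaluate left to right. First `patients p LEFT JOIN xref q` on pid: 4 row(s).
Then LEFT JOIN `visits r` on link_id: each of those 4 rows is kept; rows whose q.link_id has no match in r get NULL for r's columns.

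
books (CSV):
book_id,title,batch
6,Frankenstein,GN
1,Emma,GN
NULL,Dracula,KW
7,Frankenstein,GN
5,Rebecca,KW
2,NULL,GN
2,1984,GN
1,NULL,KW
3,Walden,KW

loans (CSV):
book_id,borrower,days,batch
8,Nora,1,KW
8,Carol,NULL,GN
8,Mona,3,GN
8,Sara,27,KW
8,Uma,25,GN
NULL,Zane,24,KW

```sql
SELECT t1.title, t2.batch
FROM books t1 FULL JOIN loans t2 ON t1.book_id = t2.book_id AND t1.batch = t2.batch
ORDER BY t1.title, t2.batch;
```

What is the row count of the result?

15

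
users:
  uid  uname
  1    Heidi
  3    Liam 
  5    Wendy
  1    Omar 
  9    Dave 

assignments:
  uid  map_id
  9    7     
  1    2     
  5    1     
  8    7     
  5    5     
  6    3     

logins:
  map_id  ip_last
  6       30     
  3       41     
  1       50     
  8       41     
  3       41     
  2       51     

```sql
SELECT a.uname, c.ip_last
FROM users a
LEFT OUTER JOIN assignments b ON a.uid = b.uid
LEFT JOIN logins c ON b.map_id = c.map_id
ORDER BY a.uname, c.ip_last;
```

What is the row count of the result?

6

Joins associate left-to-right: users LEFT JOIN assignments on uid gives 6 intermediate row(s).
Then LEFT JOIN `logins c` on map_id: each of those 6 rows is kept; rows whose b.map_id has no match in c get NULL for c's columns.
Result: 6 row(s).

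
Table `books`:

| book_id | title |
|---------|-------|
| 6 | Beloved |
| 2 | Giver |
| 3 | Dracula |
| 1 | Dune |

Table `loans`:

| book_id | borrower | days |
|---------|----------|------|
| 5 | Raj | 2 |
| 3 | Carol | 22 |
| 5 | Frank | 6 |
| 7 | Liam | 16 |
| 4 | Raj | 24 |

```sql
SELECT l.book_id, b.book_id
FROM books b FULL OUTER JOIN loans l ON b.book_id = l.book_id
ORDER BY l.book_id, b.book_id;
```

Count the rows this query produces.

8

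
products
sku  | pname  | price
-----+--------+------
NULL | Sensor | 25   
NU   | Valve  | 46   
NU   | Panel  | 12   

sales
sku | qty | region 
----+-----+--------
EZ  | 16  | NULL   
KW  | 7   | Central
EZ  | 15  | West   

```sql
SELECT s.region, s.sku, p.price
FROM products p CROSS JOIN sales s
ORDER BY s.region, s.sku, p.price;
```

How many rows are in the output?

9

CROSS JOIN pairs every row of `products` with every row of `sales`: 3 × 3 = 9 rows.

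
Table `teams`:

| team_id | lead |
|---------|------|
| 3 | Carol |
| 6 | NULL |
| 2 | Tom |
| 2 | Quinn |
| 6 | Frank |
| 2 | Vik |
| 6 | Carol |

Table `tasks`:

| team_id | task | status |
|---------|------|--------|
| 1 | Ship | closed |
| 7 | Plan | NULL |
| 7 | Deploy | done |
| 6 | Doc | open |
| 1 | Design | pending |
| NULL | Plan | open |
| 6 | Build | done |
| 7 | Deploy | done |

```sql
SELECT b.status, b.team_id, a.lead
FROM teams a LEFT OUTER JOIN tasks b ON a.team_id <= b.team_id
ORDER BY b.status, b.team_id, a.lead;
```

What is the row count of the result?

LEFT JOIN keeps every row from `teams`; unmatched rows get NULL for `tasks`'s columns.
Matching on a.team_id <= b.team_id. A NULL in a compared column never satisfies the condition.
- a row (team_id=3): matches 5 b row(s) → 5 output row(s).
- a row (team_id=6): matches 5 b row(s) → 5 output row(s).
- a row (team_id=2): matches 5 b row(s) → 5 output row(s).
- a row (team_id=2): matches 5 b row(s) → 5 output row(s).
- a row (team_id=6): matches 5 b row(s) → 5 output row(s).
- a row (team_id=2): matches 5 b row(s) → 5 output row(s).
- a row (team_id=6): matches 5 b row(s) → 5 output row(s).
Total: 35 rows.

35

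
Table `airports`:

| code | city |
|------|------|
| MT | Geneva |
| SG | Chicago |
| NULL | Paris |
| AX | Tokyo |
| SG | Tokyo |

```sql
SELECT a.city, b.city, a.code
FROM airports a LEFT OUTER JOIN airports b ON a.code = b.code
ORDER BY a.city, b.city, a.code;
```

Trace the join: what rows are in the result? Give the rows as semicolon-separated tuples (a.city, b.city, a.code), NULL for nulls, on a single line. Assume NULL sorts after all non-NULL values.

LEFT JOIN keeps every row from `airports a`; unmatched rows get NULL for `airports b`'s columns.
Matching on a.code = b.code. A NULL in a compared column never satisfies the condition.
- a[0] code=MT → 1 match(es) in b → 1 row(s).
- a[1] code=SG → 2 match(es) in b → 2 row(s).
- a[2] code=NULL → no match; kept with NULLs on the b side.
- a[3] code=AX → 1 match(es) in b → 1 row(s).
- a[4] code=SG → 2 match(es) in b → 2 row(s).
After projecting and ordering:
a.city | b.city | a.code
Chicago | Chicago | SG
Chicago | Tokyo | SG
Geneva | Geneva | MT
Paris | NULL | NULL
Tokyo | Chicago | SG
Tokyo | Tokyo | AX
Tokyo | Tokyo | SG

(Chicago, Chicago, SG); (Chicago, Tokyo, SG); (Geneva, Geneva, MT); (Paris, NULL, NULL); (Tokyo, Chicago, SG); (Tokyo, Tokyo, AX); (Tokyo, Tokyo, SG)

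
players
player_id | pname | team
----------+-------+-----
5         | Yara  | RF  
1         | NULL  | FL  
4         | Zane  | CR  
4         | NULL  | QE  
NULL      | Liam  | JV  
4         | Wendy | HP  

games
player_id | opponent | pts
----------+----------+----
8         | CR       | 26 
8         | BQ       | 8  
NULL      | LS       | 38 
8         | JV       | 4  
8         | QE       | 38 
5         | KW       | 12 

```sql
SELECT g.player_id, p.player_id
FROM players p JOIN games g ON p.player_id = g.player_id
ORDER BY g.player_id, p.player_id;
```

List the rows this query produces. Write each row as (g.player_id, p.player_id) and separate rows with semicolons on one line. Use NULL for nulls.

(5, 5)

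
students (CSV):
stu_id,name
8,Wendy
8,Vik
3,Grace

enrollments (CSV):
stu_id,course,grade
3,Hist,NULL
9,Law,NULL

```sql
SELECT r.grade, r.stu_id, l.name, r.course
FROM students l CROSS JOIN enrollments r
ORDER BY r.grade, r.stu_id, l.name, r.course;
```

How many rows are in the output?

6

CROSS JOIN pairs every row of `students` with every row of `enrollments`: 3 × 2 = 6 rows.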